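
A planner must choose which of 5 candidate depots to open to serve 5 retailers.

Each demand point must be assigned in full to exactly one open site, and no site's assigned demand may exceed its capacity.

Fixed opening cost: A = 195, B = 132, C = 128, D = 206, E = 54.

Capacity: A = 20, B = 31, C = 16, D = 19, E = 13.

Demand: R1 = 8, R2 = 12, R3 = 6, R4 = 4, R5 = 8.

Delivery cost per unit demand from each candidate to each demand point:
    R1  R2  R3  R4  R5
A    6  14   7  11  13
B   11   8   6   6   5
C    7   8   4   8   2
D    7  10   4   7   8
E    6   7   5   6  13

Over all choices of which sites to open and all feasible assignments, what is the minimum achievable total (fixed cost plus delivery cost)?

Open {B, E}; cheapest assignment that respects the capacities:
  B (cap 31, load 30): R2, R3, R4, R5 — cost 12×8 + 6×6 + 4×6 + 8×5 = 196
  E (cap 13, load 8): R1 — cost 8×6 = 48
  Shipping 244, fixed 186 → total 430.
  Any other capacity-feasible assignment to {B, E} ships for at least 244.
Compare {B, C}: its best feasible assignment gives total 488.
Compare {B, C, E}: its best feasible assignment gives total 522.
Every other set of open sites that can feasibly serve all demand totals ≥ 488 even under its best assignment. Minimum: 430.

430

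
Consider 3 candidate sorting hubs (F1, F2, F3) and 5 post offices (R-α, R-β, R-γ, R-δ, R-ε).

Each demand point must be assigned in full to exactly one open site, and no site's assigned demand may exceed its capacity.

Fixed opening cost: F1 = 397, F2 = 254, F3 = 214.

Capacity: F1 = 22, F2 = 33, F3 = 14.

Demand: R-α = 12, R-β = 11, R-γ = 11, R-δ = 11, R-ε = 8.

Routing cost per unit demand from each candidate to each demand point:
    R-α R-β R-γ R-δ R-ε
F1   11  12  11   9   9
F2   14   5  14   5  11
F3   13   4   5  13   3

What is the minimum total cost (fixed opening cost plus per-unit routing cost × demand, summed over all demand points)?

1119

Open {F1, F2}; cheapest assignment that respects the capacities:
  F1 (cap 22, load 20): R-α, R-ε — cost 12×11 + 8×9 = 204
  F2 (cap 33, load 33): R-β, R-γ, R-δ — cost 11×5 + 11×14 + 11×5 = 264
  Shipping 468, fixed 651 → total 1119.
  Any other capacity-feasible assignment to {F1, F2} ships for at least 468.
Compare {F1, F2, F3}: its best feasible assignment gives total 1234.
Every other set of open sites that can feasibly serve all demand totals ≥ 1234 even under its best assignment. Minimum: 1119.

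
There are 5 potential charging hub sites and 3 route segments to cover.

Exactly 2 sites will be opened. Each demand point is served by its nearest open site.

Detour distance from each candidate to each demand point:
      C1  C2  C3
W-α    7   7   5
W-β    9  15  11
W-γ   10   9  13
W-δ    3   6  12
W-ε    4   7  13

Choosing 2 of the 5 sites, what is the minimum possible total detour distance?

Open {W-α, W-δ}.
  C1→W-δ 3, C2→W-δ 6, C3→W-α 5  ⇒ total 14.
Compare {W-α, W-ε}: total 16.
Compare {W-α, W-β}: total 19.
No size-2 selection does better; minimum is 14.

14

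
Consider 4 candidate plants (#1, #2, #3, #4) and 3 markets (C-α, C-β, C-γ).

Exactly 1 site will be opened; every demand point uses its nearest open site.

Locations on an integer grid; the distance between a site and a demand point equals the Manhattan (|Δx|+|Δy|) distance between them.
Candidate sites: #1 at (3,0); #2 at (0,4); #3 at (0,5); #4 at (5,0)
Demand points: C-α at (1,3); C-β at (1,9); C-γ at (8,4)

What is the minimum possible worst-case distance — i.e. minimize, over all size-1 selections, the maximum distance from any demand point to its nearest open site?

Open {#2}.
  Farthest demand point is C-γ at distance 8 (to #2); all others are ≤ 8.
With {#3} the worst case is 9.
With {#1} the worst case is 11.
No size-1 selection achieves below 8.

8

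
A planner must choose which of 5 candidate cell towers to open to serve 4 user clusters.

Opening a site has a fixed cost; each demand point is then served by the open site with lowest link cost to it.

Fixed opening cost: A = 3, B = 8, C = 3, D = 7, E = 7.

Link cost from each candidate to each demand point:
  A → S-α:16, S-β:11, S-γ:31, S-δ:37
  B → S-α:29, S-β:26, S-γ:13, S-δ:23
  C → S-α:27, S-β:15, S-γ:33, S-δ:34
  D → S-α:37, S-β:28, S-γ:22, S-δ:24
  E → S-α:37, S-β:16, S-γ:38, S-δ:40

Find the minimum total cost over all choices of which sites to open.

74

Open {A, B}: assign each demand point to its cheapest open site.
  S-α→A 16, S-β→A 11, S-γ→B 13, S-δ→B 23
  link cost 63, fixed 11 → total 74.
Compare {A, B, C}: link cost 63 + fixed 14 = 77.
Compare {A, B, D}: link cost 63 + fixed 18 = 81.
Compare {A, B, E}: link cost 63 + fixed 18 = 81.
All other subsets cost ≥ 77. Minimum total cost: 74.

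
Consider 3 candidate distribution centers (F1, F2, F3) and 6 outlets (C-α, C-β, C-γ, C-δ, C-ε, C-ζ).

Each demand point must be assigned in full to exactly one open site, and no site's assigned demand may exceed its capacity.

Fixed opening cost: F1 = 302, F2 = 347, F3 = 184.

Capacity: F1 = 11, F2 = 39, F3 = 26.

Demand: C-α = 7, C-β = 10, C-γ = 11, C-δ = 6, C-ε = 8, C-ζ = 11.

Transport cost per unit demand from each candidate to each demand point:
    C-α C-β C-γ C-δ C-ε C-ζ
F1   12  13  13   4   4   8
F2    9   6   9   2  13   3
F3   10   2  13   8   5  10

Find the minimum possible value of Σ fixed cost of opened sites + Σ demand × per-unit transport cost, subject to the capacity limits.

798

Open {F2, F3}; cheapest assignment that respects the capacities:
  F2 (cap 39, load 35): C-α, C-γ, C-δ, C-ζ — cost 7×9 + 11×9 + 6×2 + 11×3 = 207
  F3 (cap 26, load 18): C-β, C-ε — cost 10×2 + 8×5 = 60
  Shipping 267, fixed 531 → total 798.
  Any other capacity-feasible assignment to {F2, F3} ships for at least 267.
Compare {F1, F2, F3}: its best feasible assignment gives total 1092.
Every other set of open sites that can feasibly serve all demand totals ≥ 1092 even under its best assignment. Minimum: 798.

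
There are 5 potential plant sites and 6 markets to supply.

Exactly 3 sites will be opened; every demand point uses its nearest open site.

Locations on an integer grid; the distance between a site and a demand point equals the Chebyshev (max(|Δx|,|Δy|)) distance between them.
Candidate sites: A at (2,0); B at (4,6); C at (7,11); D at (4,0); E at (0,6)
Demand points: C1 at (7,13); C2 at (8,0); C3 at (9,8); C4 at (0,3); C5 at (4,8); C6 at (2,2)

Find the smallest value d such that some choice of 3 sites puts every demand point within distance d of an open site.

Open {A, C, D}.
  Farthest demand point is C2 at distance 4 (to D); all others are ≤ 4.
With {B, C, D} the worst case is 4.
With {C, D, E} the worst case is 4.
No size-3 selection achieves below 4.

4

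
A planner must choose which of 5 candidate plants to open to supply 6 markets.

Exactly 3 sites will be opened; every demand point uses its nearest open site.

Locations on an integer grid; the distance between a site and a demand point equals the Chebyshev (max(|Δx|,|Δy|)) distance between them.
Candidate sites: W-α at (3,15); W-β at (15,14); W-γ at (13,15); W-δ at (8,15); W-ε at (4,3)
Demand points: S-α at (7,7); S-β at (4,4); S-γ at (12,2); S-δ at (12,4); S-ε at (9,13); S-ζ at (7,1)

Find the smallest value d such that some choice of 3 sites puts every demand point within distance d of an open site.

8

Open {W-α, W-β, W-ε}.
  Farthest demand point is S-γ at distance 8 (to W-ε); all others are ≤ 8.
With {W-α, W-γ, W-ε} the worst case is 8.
With {W-α, W-δ, W-ε} the worst case is 8.
No size-3 selection achieves below 8.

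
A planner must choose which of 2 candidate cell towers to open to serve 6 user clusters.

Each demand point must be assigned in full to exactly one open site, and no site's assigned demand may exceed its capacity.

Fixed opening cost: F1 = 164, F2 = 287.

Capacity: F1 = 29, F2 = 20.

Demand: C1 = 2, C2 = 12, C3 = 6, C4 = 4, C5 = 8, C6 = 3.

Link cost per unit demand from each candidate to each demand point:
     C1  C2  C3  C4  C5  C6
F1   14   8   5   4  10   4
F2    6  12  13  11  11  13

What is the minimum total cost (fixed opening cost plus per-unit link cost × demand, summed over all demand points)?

705

Open {F1, F2}; cheapest assignment that respects the capacities:
  F1 (cap 29, load 25): C2, C3, C4, C6 — cost 12×8 + 6×5 + 4×4 + 3×4 = 154
  F2 (cap 20, load 10): C1, C5 — cost 2×6 + 8×11 = 100
  Shipping 254, fixed 451 → total 705.
  Any other capacity-feasible assignment to {F1, F2} ships for at least 254.
Total demand is 35 and no other set of sites has combined capacity ≥ 35, so {F1, F2} is the only feasible choice of open sites. Minimum: 705.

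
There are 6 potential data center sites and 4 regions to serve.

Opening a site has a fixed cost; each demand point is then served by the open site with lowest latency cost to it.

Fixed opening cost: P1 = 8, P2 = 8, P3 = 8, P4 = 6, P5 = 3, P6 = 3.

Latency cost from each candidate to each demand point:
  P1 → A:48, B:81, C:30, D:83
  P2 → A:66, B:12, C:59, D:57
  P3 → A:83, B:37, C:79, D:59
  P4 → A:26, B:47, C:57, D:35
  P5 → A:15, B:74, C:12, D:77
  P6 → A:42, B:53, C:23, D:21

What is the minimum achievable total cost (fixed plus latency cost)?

Open {P2, P5, P6}: assign each demand point to its cheapest open site.
  A→P5 15, B→P2 12, C→P5 12, D→P6 21
  latency cost 60, fixed 14 → total 74.
Compare {P2, P4, P5, P6}: latency cost 60 + fixed 20 = 80.
Compare {P1, P2, P5, P6}: latency cost 60 + fixed 22 = 82.
Compare {P2, P3, P5, P6}: latency cost 60 + fixed 22 = 82.
All other subsets cost ≥ 80. Minimum total cost: 74.

74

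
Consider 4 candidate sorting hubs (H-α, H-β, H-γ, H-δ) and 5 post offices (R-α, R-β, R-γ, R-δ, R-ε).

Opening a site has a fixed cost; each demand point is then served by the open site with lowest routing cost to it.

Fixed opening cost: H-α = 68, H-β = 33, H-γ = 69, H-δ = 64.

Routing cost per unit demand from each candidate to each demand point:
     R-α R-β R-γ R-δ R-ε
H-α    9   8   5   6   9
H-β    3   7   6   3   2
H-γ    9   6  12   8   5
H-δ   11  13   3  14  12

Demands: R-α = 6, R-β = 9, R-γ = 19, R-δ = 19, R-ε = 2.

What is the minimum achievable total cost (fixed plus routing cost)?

289

Open {H-β}: assign each demand point to its cheapest open site.
  R-α→H-β 6×3=18, R-β→H-β 9×7=63, R-γ→H-β 19×6=114, R-δ→H-β 19×3=57, R-ε→H-β 2×2=4
  routing cost 256, fixed 33 → total 289.
Compare {H-β, H-δ}: routing cost 199 + fixed 97 = 296.
Compare {H-α, H-β}: routing cost 237 + fixed 101 = 338.
Compare {H-β, H-γ}: routing cost 247 + fixed 102 = 349.
All other subsets cost ≥ 296. Minimum total cost: 289.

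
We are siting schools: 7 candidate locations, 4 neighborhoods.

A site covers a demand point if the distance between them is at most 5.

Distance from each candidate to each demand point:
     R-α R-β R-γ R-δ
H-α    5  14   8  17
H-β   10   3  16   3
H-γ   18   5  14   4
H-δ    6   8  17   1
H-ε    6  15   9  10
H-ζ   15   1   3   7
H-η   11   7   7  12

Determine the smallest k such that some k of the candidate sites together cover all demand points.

Coverage sets (demand points within 5 of each site):
  H-α: {R-α}
  H-β: {R-β, R-δ}
  H-γ: {R-β, R-δ}
  H-δ: {R-δ}
  H-ε: {}
  H-ζ: {R-β, R-γ}
  H-η: {}
No 2 sites suffice: every size-2 union leaves at least one demand point uncovered.
But {H-α, H-β, H-ζ} covers everything, so the minimum is 3.

3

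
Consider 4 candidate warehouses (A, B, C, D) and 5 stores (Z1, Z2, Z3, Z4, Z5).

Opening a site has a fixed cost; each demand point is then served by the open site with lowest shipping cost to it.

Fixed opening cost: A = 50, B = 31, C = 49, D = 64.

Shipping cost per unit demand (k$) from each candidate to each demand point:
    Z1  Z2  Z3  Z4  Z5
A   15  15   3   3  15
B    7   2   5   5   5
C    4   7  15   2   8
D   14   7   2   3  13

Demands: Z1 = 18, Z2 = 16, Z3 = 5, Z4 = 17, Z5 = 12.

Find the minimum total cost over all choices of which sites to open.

303

Open {B, C}: assign each demand point to its cheapest open site.
  Z1→C 18×4=72, Z2→B 16×2=32, Z3→B 5×5=25, Z4→C 17×2=34, Z5→B 12×5=60
  shipping cost 223, fixed 80 → total 303.
Compare {A, B, C}: shipping cost 213 + fixed 130 = 343.
Compare {B, C, D}: shipping cost 208 + fixed 144 = 352.
Compare {B}: shipping cost 328 + fixed 31 = 359.
All other subsets cost ≥ 343. Minimum total cost: 303.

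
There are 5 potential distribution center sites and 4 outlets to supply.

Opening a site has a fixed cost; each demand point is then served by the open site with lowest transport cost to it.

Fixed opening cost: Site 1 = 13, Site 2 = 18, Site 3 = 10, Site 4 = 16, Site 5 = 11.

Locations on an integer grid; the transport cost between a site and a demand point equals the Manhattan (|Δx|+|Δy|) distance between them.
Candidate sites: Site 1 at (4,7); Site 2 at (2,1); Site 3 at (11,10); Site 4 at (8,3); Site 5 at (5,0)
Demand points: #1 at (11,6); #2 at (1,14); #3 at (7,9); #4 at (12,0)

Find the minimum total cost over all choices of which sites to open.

Open {Site 3}: assign each demand point to its cheapest open site.
  #1→Site 3 4, #2→Site 3 14, #3→Site 3 5, #4→Site 3 11
  transport cost 34, fixed 10 → total 44.
Compare {Site 1}: transport cost 38 + fixed 13 = 51.
Compare {Site 3, Site 5}: transport cost 30 + fixed 21 = 51.
Compare {Site 1, Site 3}: transport cost 30 + fixed 23 = 53.
All other subsets cost ≥ 51. Minimum total cost: 44.

44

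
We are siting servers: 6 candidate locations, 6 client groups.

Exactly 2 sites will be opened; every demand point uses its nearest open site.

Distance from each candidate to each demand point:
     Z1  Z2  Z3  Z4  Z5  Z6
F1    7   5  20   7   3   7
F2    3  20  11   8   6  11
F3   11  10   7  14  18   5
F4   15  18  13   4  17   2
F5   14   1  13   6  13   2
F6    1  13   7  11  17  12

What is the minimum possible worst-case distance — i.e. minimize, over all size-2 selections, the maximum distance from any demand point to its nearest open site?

7

Open {F1, F3}.
  Farthest demand point is Z1 at distance 7 (to F1); all others are ≤ 7.
With {F1, F6} the worst case is 7.
With {F2, F3} the worst case is 10.
No size-2 selection achieves below 7.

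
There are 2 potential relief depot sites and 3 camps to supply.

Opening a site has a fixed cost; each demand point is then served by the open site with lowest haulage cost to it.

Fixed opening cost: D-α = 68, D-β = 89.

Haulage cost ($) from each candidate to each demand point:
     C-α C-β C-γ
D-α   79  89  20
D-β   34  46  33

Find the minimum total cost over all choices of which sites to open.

202

Open {D-β}: assign each demand point to its cheapest open site.
  C-α→D-β 34, C-β→D-β 46, C-γ→D-β 33
  haulage cost 113, fixed 89 → total 202.
Compare {D-α}: haulage cost 188 + fixed 68 = 256.
Compare {D-α, D-β}: haulage cost 100 + fixed 157 = 257.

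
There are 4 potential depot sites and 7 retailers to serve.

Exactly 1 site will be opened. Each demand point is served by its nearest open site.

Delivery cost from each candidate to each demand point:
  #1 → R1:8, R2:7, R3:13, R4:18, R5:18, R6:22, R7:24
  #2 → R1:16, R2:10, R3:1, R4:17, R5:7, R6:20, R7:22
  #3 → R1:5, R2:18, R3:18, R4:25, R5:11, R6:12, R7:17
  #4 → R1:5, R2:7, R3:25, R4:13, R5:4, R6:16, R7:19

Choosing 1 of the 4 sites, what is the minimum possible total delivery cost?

Open {#4}.
  R1→#4 5, R2→#4 7, R3→#4 25, R4→#4 13, R5→#4 4, R6→#4 16, R7→#4 19  ⇒ total 89.
Compare {#2}: total 93.
Compare {#3}: total 106.
No size-1 selection does better; minimum is 89.

89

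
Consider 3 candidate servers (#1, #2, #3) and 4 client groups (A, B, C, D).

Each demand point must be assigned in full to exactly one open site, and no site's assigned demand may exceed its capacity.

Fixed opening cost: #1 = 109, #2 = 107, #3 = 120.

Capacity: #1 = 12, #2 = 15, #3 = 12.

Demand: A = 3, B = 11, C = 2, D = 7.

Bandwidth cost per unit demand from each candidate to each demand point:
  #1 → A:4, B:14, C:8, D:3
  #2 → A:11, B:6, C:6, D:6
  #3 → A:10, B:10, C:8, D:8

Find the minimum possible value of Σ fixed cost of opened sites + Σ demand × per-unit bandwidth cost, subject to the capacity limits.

Open {#1, #2}; cheapest assignment that respects the capacities:
  #1 (cap 12, load 10): A, D — cost 3×4 + 7×3 = 33
  #2 (cap 15, load 13): B, C — cost 11×6 + 2×6 = 78
  Shipping 111, fixed 216 → total 327.
  Any other capacity-feasible assignment to {#1, #2} ships for at least 111.
Compare {#1, #3}: its best feasible assignment gives total 388.
Compare {#2, #3}: its best feasible assignment gives total 391.
Every other set of open sites that can feasibly serve all demand totals ≥ 388 even under its best assignment. Minimum: 327.

327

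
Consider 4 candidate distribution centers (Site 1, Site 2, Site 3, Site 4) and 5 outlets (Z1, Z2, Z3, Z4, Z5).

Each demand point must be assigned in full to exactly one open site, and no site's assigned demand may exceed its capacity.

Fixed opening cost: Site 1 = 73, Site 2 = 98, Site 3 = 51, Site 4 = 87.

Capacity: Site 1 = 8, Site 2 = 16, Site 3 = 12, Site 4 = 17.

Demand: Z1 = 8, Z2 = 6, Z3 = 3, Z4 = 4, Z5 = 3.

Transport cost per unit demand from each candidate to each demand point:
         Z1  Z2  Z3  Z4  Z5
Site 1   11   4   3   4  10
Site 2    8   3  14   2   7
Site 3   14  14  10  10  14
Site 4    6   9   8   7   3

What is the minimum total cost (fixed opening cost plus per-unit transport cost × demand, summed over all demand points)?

292

Open {Site 2, Site 4}; cheapest assignment that respects the capacities:
  Site 2 (cap 16, load 10): Z2, Z4 — cost 6×3 + 4×2 = 26
  Site 4 (cap 17, load 14): Z1, Z3, Z5 — cost 8×6 + 3×8 + 3×3 = 81
  Shipping 107, fixed 185 → total 292.
  Any other capacity-feasible assignment to {Site 2, Site 4} ships for at least 107.
Compare {Site 1, Site 4}: its best feasible assignment gives total 296.
Compare {Site 3, Site 4}: its best feasible assignment gives total 319.
Every other set of open sites that can feasibly serve all demand totals ≥ 296 even under its best assignment. Minimum: 292.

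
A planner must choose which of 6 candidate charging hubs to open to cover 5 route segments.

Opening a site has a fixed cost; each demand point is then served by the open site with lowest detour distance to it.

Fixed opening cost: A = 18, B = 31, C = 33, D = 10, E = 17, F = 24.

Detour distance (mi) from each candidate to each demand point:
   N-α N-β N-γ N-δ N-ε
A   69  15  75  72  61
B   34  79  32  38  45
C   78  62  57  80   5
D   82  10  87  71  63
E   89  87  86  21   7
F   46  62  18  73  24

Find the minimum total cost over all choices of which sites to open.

153

Open {D, E, F}: assign each demand point to its cheapest open site.
  N-α→F 46, N-β→D 10, N-γ→F 18, N-δ→E 21, N-ε→E 7
  detour distance 102, fixed 51 → total 153.
Compare {B, D, E}: detour distance 104 + fixed 58 = 162.
Compare {A, E, F}: detour distance 107 + fixed 59 = 166.
Compare {A, D, E, F}: detour distance 102 + fixed 69 = 171.
All other subsets cost ≥ 162. Minimum total cost: 153.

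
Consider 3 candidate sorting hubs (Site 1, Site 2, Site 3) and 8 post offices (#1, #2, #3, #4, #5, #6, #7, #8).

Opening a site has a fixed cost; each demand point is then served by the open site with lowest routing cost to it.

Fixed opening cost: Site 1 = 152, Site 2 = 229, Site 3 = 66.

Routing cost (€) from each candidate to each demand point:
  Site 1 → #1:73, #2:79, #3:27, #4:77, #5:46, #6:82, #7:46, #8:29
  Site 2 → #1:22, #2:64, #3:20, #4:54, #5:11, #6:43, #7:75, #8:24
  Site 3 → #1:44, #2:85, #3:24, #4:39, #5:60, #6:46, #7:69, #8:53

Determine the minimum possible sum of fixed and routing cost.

486

Open {Site 3}: assign each demand point to its cheapest open site.
  #1→Site 3 44, #2→Site 3 85, #3→Site 3 24, #4→Site 3 39, #5→Site 3 60, #6→Site 3 46, #7→Site 3 69, #8→Site 3 53
  routing cost 420, fixed 66 → total 486.
Compare {Site 2}: routing cost 313 + fixed 229 = 542.
Compare {Site 1, Site 3}: routing cost 353 + fixed 218 = 571.
Compare {Site 2, Site 3}: routing cost 292 + fixed 295 = 587.
All other subsets cost ≥ 542. Minimum total cost: 486.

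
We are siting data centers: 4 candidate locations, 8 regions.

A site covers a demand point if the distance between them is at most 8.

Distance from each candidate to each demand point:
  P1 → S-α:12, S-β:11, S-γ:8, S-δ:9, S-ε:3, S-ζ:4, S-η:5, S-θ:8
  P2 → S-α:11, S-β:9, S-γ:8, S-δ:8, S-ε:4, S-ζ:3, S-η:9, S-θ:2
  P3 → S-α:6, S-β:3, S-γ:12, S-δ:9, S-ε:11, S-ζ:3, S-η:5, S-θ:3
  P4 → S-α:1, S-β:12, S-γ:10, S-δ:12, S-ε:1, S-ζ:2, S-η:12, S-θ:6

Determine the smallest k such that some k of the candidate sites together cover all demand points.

Coverage sets (demand points within 8 of each site):
  P1: {S-γ, S-ε, S-ζ, S-η, S-θ}
  P2: {S-γ, S-δ, S-ε, S-ζ, S-θ}
  P3: {S-α, S-β, S-ζ, S-η, S-θ}
  P4: {S-α, S-ε, S-ζ, S-θ}
No single site covers all 8 demand points.
But {P2, P3} covers everything, so the minimum is 2.

2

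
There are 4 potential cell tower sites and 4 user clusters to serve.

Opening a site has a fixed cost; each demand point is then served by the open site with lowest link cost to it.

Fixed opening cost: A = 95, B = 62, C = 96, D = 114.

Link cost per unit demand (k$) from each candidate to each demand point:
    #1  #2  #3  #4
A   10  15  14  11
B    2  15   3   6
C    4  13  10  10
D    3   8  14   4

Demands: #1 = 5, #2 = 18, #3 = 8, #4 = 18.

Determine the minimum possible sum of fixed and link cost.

426

Open {B, D}: assign each demand point to its cheapest open site.
  #1→B 5×2=10, #2→D 18×8=144, #3→B 8×3=24, #4→D 18×4=72
  link cost 250, fixed 176 → total 426.
Compare {D}: link cost 343 + fixed 114 = 457.
Compare {B}: link cost 412 + fixed 62 = 474.
Compare {C, D}: link cost 311 + fixed 210 = 521.
All other subsets cost ≥ 457. Minimum total cost: 426.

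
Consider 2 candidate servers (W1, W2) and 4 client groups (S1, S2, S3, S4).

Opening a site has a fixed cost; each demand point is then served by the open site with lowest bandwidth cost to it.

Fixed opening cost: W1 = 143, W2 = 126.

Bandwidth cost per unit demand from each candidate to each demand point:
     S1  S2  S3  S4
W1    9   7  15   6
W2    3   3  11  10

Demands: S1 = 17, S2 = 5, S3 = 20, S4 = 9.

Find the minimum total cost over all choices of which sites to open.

Open {W2}: assign each demand point to its cheapest open site.
  S1→W2 17×3=51, S2→W2 5×3=15, S3→W2 20×11=220, S4→W2 9×10=90
  bandwidth cost 376, fixed 126 → total 502.
Compare {W1, W2}: bandwidth cost 340 + fixed 269 = 609.
Compare {W1}: bandwidth cost 542 + fixed 143 = 685.

502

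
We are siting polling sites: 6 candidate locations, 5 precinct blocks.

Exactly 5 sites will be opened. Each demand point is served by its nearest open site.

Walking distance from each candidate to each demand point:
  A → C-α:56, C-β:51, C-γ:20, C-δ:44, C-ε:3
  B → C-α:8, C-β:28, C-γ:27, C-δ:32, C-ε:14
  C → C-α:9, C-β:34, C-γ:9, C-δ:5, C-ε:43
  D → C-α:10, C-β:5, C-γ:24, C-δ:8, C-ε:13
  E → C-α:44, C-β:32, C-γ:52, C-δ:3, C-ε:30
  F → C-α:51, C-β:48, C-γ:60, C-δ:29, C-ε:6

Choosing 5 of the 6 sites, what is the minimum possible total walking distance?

28

Open {A, B, C, D, E}.
  C-α→B 8, C-β→D 5, C-γ→C 9, C-δ→E 3, C-ε→A 3  ⇒ total 28.
Compare {A, C, D, E, F}: total 29.
Compare {A, B, C, D, F}: total 30.
No size-5 selection does better; minimum is 28.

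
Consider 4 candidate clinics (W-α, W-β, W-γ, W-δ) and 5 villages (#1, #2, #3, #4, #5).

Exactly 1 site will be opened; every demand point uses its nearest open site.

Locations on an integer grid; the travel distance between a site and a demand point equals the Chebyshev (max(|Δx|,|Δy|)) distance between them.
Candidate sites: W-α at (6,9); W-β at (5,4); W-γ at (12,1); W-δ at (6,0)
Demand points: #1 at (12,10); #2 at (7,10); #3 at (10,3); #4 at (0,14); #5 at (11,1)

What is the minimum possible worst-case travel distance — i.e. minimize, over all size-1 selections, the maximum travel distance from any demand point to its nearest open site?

8

Open {W-α}.
  Farthest demand point is #5 at travel distance 8 (to W-α); all others are ≤ 8.
With {W-β} the worst case is 10.
With {W-γ} the worst case is 13.
No size-1 selection achieves below 8.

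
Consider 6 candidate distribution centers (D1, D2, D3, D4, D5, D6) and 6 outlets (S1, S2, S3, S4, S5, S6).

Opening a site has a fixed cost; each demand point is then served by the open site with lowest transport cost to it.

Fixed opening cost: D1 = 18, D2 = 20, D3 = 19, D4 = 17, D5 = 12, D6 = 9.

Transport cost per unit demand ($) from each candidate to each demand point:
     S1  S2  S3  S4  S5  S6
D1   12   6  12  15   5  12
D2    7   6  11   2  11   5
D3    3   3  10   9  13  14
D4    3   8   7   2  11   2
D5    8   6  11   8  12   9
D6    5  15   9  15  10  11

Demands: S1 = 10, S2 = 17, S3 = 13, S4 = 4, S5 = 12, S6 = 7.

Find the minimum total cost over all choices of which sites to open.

308

Open {D1, D3, D4}: assign each demand point to its cheapest open site.
  S1→D3 10×3=30, S2→D3 17×3=51, S3→D4 13×7=91, S4→D4 4×2=8, S5→D1 12×5=60, S6→D4 7×2=14
  transport cost 254, fixed 54 → total 308.
Compare {D1, D3, D4, D6}: transport cost 254 + fixed 63 = 317.
Compare {D1, D3, D4, D5}: transport cost 254 + fixed 66 = 320.
Compare {D1, D2, D3, D4}: transport cost 254 + fixed 74 = 328.
All other subsets cost ≥ 317. Minimum total cost: 308.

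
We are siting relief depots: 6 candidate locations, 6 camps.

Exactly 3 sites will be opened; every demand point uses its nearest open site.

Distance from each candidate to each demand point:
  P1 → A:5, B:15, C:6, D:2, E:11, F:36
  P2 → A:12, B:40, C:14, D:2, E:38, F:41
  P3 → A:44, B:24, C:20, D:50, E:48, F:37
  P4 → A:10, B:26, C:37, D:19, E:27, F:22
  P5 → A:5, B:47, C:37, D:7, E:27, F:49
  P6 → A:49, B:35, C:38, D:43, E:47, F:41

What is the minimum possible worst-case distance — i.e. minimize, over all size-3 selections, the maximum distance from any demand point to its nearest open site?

Open {P1, P2, P4}.
  Farthest demand point is F at distance 22 (to P4); all others are ≤ 22.
With {P1, P3, P4} the worst case is 22.
With {P1, P4, P5} the worst case is 22.
No size-3 selection achieves below 22.

22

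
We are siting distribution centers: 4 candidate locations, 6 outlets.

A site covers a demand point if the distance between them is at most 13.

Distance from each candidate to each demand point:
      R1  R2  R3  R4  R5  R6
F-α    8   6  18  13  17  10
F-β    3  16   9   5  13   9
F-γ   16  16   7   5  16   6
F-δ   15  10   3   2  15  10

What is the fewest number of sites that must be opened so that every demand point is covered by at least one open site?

2

Coverage sets (demand points within 13 of each site):
  F-α: {R1, R2, R4, R6}
  F-β: {R1, R3, R4, R5, R6}
  F-γ: {R3, R4, R6}
  F-δ: {R2, R3, R4, R6}
No single site covers all 6 demand points.
But {F-α, F-β} covers everything, so the minimum is 2.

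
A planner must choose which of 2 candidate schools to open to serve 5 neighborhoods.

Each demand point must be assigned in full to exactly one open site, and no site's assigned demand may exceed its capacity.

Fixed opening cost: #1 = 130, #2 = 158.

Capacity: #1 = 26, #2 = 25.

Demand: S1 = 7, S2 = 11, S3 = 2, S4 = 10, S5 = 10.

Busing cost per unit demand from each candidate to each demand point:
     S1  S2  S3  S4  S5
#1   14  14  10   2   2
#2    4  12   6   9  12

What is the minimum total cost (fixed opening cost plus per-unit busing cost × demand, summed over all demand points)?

Open {#1, #2}; cheapest assignment that respects the capacities:
  #1 (cap 26, load 20): S4, S5 — cost 10×2 + 10×2 = 40
  #2 (cap 25, load 20): S1, S2, S3 — cost 7×4 + 11×12 + 2×6 = 172
  Shipping 212, fixed 288 → total 500.
  Any other capacity-feasible assignment to {#1, #2} ships for at least 212.
Total demand is 40 and no other set of sites has combined capacity ≥ 40, so {#1, #2} is the only feasible choice of open sites. Minimum: 500.

500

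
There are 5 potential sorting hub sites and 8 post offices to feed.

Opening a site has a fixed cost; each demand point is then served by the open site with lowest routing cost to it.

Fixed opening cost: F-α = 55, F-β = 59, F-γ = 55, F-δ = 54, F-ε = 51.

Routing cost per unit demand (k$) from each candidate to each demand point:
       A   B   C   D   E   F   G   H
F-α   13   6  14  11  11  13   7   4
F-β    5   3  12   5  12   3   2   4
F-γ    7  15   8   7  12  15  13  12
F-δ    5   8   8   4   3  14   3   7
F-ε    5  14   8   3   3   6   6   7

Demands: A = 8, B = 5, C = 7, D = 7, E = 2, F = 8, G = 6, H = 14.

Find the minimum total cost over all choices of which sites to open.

Open {F-β, F-ε}: assign each demand point to its cheapest open site.
  A→F-β 8×5=40, B→F-β 5×3=15, C→F-ε 7×8=56, D→F-ε 7×3=21, E→F-ε 2×3=6, F→F-β 8×3=24, G→F-β 6×2=12, H→F-β 14×4=56
  routing cost 230, fixed 110 → total 340.
Compare {F-β}: routing cost 290 + fixed 59 = 349.
Compare {F-β, F-δ}: routing cost 237 + fixed 113 = 350.
Compare {F-β, F-γ}: routing cost 262 + fixed 114 = 376.
All other subsets cost ≥ 349. Minimum total cost: 340.

340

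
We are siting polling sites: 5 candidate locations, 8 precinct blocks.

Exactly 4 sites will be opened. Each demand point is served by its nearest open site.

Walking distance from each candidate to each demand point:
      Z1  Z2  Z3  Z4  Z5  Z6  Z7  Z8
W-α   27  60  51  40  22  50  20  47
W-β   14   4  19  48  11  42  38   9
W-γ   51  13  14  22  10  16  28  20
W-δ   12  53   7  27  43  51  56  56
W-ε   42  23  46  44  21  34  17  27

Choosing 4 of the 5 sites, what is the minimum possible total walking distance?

97

Open {W-β, W-γ, W-δ, W-ε}.
  Z1→W-δ 12, Z2→W-β 4, Z3→W-δ 7, Z4→W-γ 22, Z5→W-γ 10, Z6→W-γ 16, Z7→W-ε 17, Z8→W-β 9  ⇒ total 97.
Compare {W-α, W-β, W-γ, W-δ}: total 100.
Compare {W-α, W-β, W-γ, W-ε}: total 106.
No size-4 selection does better; minimum is 97.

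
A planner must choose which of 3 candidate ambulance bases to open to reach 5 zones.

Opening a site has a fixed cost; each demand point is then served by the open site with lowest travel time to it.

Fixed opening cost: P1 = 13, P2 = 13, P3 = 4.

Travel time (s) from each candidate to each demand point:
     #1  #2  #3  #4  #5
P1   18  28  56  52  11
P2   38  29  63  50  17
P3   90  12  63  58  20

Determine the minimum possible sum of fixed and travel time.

Open {P1, P3}: assign each demand point to its cheapest open site.
  #1→P1 18, #2→P3 12, #3→P1 56, #4→P1 52, #5→P1 11
  travel time 149, fixed 17 → total 166.
Compare {P1, P2, P3}: travel time 147 + fixed 30 = 177.
Compare {P1}: travel time 165 + fixed 13 = 178.
Compare {P1, P2}: travel time 163 + fixed 26 = 189.
All other subsets cost ≥ 177. Minimum total cost: 166.

166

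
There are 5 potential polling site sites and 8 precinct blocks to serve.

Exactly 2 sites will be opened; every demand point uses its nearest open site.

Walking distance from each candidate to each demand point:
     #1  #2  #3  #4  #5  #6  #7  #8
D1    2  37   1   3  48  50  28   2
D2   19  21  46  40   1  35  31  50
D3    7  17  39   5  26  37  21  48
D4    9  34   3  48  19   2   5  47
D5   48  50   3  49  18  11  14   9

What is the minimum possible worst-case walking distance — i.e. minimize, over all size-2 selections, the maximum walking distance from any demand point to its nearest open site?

Open {D3, D5}.
  Farthest demand point is #5 at walking distance 18 (to D5); all others are ≤ 18.
With {D1, D4} the worst case is 34.
With {D1, D2} the worst case is 35.
No size-2 selection achieves below 18.

18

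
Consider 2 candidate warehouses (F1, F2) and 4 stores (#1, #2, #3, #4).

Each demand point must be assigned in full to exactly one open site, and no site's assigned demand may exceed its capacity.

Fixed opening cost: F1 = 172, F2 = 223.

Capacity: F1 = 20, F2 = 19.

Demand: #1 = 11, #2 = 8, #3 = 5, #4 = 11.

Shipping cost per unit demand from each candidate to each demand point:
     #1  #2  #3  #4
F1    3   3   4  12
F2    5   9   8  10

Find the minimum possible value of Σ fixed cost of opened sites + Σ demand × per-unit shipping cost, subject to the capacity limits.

602

Open {F1, F2}; cheapest assignment that respects the capacities:
  F1 (cap 20, load 19): #1, #2 — cost 11×3 + 8×3 = 57
  F2 (cap 19, load 16): #3, #4 — cost 5×8 + 11×10 = 150
  Shipping 207, fixed 395 → total 602.
  Any other capacity-feasible assignment to {F1, F2} ships for at least 207.
Total demand is 35 and no other set of sites has combined capacity ≥ 35, so {F1, F2} is the only feasible choice of open sites. Minimum: 602.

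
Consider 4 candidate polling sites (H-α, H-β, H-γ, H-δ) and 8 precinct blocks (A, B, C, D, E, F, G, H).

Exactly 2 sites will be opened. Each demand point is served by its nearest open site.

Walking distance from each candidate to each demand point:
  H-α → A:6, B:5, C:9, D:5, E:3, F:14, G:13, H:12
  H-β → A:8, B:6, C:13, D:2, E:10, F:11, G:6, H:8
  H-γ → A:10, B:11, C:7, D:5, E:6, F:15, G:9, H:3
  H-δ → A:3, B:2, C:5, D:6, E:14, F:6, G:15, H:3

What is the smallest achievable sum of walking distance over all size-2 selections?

Open {H-β, H-δ}.
  A→H-δ 3, B→H-δ 2, C→H-δ 5, D→H-β 2, E→H-β 10, F→H-δ 6, G→H-β 6, H→H-δ 3  ⇒ total 37.
Compare {H-γ, H-δ}: total 39.
Compare {H-α, H-δ}: total 40.
No size-2 selection does better; minimum is 37.

37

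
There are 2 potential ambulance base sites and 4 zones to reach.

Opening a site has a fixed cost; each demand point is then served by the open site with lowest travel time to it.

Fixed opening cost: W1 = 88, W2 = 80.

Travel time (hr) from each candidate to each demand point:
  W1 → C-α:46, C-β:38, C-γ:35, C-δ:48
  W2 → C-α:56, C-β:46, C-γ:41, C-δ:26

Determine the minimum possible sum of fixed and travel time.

Open {W2}: assign each demand point to its cheapest open site.
  C-α→W2 56, C-β→W2 46, C-γ→W2 41, C-δ→W2 26
  travel time 169, fixed 80 → total 249.
Compare {W1}: travel time 167 + fixed 88 = 255.
Compare {W1, W2}: travel time 145 + fixed 168 = 313.

249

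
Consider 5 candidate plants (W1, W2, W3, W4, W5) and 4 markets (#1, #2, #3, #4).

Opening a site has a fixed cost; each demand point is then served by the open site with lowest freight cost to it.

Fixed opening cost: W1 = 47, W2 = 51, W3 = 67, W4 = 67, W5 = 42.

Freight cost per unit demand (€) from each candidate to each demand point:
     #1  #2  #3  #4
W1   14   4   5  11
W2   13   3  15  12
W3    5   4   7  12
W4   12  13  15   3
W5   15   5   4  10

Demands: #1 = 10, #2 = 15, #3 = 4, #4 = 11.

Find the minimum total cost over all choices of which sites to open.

305

Open {W3, W4}: assign each demand point to its cheapest open site.
  #1→W3 10×5=50, #2→W3 15×4=60, #3→W3 4×7=28, #4→W4 11×3=33
  freight cost 171, fixed 134 → total 305.
Compare {W3, W4, W5}: freight cost 159 + fixed 176 = 335.
Compare {W3}: freight cost 270 + fixed 67 = 337.
Compare {W2, W3, W4}: freight cost 156 + fixed 185 = 341.
All other subsets cost ≥ 335. Minimum total cost: 305.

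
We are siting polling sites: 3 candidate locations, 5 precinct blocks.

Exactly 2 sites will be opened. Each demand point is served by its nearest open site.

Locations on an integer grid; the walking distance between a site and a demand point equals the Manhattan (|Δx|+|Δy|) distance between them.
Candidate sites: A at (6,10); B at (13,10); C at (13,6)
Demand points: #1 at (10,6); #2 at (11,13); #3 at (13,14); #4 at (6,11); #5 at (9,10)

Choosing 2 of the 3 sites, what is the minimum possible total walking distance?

Open {A, B}.
  #1→B 7, #2→B 5, #3→B 4, #4→A 1, #5→A 3  ⇒ total 20.
Compare {A, C}: total 23.
Compare {B, C}: total 24.

20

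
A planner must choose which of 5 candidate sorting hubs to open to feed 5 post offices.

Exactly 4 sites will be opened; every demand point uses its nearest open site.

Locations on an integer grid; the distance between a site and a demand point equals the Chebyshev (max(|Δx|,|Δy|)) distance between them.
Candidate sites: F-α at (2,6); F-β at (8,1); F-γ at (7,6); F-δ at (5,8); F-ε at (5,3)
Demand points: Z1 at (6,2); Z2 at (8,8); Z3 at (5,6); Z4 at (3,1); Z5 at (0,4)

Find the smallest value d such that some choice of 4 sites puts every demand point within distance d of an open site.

Open {F-α, F-β, F-γ, F-ε}.
  Farthest demand point is Z2 at distance 2 (to F-γ); all others are ≤ 2.
With {F-α, F-γ, F-δ, F-ε} the worst case is 2.
With {F-α, F-β, F-δ, F-ε} the worst case is 3.
No size-4 selection achieves below 2.

2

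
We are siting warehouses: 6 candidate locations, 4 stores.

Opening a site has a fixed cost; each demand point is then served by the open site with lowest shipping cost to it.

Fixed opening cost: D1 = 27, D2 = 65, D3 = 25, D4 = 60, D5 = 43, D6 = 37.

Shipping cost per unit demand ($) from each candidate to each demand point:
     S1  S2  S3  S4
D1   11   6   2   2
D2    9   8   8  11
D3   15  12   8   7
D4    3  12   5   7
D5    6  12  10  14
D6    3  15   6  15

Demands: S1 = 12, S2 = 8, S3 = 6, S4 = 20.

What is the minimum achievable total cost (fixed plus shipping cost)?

Open {D1, D6}: assign each demand point to its cheapest open site.
  S1→D6 12×3=36, S2→D1 8×6=48, S3→D1 6×2=12, S4→D1 20×2=40
  shipping cost 136, fixed 64 → total 200.
Compare {D1, D4}: shipping cost 136 + fixed 87 = 223.
Compare {D1, D3, D6}: shipping cost 136 + fixed 89 = 225.
Compare {D1, D5}: shipping cost 172 + fixed 70 = 242.
All other subsets cost ≥ 223. Minimum total cost: 200.

200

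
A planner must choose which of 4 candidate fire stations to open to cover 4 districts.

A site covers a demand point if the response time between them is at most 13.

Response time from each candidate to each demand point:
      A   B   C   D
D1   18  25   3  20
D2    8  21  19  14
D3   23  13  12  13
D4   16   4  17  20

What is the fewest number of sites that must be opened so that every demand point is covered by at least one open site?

2

Coverage sets (demand points within 13 of each site):
  D1: {C}
  D2: {A}
  D3: {B, C, D}
  D4: {B}
No single site covers all 4 demand points.
But {D2, D3} covers everything, so the minimum is 2.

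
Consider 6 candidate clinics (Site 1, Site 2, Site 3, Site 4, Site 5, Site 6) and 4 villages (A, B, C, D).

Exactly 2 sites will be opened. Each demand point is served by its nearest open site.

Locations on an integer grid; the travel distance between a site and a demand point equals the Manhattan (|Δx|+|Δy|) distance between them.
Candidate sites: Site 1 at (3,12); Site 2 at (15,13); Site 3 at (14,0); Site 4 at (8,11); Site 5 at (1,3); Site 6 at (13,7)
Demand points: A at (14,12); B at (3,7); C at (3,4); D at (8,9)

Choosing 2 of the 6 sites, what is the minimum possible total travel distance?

18

Open {Site 4, Site 5}.
  A→Site 4 7, B→Site 5 6, C→Site 5 3, D→Site 4 2  ⇒ total 18.
Compare {Site 1, Site 4}: total 22.
Compare {Site 2, Site 5}: total 22.
No size-2 selection does better; minimum is 18.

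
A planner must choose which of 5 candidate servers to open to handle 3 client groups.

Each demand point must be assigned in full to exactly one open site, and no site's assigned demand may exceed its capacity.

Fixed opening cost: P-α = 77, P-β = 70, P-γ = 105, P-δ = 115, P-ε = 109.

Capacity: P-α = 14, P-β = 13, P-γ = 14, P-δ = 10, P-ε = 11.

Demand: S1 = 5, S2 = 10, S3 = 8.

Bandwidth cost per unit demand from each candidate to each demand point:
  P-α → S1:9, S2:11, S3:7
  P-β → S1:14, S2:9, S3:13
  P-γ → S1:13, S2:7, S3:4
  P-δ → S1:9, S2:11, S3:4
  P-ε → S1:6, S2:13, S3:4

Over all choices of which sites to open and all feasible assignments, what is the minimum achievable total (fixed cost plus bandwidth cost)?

Open {P-α, P-β}; cheapest assignment that respects the capacities:
  P-α (cap 14, load 13): S1, S3 — cost 5×9 + 8×7 = 101
  P-β (cap 13, load 10): S2 — cost 10×9 = 90
  Shipping 191, fixed 147 → total 338.
  Any other capacity-feasible assignment to {P-α, P-β} ships for at least 191.
Compare {P-α, P-γ}: its best feasible assignment gives total 353.
Compare {P-β, P-γ}: its best feasible assignment gives total 362.
Every other set of open sites that can feasibly serve all demand totals ≥ 353 even under its best assignment. Minimum: 338.

338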